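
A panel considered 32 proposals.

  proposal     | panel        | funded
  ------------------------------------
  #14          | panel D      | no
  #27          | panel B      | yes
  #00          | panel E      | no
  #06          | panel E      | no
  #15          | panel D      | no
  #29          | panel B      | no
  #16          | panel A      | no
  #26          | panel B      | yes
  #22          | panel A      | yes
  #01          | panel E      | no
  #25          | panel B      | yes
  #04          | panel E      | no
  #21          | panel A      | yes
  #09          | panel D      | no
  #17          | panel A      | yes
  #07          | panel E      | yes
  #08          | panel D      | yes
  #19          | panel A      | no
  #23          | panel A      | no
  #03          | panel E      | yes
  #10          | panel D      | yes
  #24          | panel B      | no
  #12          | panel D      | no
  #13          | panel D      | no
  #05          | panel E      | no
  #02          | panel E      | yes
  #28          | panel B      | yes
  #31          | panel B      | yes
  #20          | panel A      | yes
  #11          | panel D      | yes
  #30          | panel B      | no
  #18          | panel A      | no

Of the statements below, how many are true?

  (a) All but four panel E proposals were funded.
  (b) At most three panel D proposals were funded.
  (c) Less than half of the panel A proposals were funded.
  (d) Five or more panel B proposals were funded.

2

(a) panel E: |A| = 8, |A ∩ B| = 3; needs |A ∖ B| = 4 — false.
(b) panel D: |A| = 8, |A ∩ B| = 3; needs |A ∩ B| ≤ 3 — true.
(c) panel A: |A| = 8, |A ∩ B| = 4; needs |A ∩ B| < |A ∖ B| — false.
(d) panel B: |A| = 8, |A ∩ B| = 5; needs |A ∩ B| ≥ 5 — true.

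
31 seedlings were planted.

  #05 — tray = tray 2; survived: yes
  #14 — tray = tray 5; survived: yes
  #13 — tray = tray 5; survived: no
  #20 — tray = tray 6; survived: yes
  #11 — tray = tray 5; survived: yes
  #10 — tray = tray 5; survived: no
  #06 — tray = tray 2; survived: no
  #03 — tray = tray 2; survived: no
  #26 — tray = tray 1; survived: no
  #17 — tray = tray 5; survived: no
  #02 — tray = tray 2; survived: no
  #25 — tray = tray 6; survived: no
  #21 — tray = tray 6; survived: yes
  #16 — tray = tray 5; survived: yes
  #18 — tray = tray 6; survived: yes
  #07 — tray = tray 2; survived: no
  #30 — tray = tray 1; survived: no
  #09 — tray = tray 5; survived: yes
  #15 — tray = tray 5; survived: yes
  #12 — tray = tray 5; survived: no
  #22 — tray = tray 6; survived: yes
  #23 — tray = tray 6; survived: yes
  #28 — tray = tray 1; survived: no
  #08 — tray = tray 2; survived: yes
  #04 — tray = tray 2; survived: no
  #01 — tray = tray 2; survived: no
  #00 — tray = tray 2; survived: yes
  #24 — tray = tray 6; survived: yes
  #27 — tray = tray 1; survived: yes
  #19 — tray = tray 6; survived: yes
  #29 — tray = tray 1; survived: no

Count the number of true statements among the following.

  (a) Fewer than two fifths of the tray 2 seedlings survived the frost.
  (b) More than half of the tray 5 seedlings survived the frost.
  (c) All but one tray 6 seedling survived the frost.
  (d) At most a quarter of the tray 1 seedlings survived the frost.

(a) tray 2: |A| = 9, |A ∩ B| = 3; needs |A ∩ B| / |A| < 2/5 — true.
(b) tray 5: |A| = 9, |A ∩ B| = 5; needs |A ∩ B| > |A ∖ B| — true.
(c) tray 6: |A| = 8, |A ∩ B| = 7; needs |A ∖ B| = 1 — true.
(d) tray 1: |A| = 5, |A ∩ B| = 1; needs |A ∩ B| / |A| ≤ 1/4 — true.

4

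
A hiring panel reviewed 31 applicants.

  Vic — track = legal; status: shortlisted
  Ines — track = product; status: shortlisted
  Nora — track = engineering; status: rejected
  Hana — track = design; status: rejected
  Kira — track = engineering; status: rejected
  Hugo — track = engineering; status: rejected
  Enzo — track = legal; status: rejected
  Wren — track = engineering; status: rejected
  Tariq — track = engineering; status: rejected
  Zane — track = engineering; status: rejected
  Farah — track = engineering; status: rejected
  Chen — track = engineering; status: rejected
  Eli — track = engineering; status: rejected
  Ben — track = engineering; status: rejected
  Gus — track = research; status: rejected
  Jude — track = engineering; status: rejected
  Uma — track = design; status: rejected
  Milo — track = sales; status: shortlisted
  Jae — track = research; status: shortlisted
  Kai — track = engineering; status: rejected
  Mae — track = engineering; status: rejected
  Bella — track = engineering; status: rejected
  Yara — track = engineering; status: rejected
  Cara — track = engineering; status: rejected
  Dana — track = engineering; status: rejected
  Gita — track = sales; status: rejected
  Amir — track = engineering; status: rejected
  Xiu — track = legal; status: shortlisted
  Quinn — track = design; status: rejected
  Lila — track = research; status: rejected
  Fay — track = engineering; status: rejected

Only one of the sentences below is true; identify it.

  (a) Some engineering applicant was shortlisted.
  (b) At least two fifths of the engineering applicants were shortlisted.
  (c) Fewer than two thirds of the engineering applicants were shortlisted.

|A| = 19, |A ∩ B| = 0, |A ∖ B| = 19.
(a) requires A ∩ B ≠ ∅ (|A ∩ B| ≥ 1): false.
(b) requires |A ∩ B| / |A| ≥ 2/5: false.
(c) requires |A ∩ B| / |A| < 2/3: true.

(c)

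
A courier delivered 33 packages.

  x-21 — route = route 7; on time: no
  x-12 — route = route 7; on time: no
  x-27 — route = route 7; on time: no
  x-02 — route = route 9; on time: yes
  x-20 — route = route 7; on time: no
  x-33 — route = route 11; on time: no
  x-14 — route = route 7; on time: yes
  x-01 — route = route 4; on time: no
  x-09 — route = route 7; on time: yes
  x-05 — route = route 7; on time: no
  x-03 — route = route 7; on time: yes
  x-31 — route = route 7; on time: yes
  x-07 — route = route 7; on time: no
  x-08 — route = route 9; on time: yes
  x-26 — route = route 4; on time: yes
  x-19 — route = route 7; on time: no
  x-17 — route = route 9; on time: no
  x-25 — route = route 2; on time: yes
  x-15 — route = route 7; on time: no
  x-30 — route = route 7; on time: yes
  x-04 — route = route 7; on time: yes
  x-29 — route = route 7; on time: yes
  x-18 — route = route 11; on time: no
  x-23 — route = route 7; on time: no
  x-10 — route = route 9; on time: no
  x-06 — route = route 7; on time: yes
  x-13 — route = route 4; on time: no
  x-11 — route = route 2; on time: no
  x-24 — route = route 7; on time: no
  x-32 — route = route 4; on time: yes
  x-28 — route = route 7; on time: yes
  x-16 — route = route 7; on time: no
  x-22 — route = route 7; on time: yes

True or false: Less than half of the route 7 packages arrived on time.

Truth condition: |A ∩ B| < |A ∖ B|.
|A| = 21, |A ∩ B| = 10, |A ∖ B| = 11.
10 < 11, so the statement is true.

True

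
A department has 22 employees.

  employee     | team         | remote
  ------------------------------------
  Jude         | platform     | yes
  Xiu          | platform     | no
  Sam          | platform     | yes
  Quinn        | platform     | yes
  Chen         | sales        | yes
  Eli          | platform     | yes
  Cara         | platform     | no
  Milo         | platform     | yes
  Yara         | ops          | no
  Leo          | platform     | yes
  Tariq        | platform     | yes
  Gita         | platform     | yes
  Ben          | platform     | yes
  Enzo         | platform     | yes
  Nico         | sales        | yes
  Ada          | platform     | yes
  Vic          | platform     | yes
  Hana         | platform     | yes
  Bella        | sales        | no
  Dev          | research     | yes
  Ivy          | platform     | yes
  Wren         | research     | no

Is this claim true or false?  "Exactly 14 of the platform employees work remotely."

True

'Exactly 14 of the platform employees work remotely' holds iff |A ∩ B| = 14.
|A| = 16, |A ∩ B| = 14, |A ∖ B| = 2.
|A ∩ B| = 14, so the statement is true.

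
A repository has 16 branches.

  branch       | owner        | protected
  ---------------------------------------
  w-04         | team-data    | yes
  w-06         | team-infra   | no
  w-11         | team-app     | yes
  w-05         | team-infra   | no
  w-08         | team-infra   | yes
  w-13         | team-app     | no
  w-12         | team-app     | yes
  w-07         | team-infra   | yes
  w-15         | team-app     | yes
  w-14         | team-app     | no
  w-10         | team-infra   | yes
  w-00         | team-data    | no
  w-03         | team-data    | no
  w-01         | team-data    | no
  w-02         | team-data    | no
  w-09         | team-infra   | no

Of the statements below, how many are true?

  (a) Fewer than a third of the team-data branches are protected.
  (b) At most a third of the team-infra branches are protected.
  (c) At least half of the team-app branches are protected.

(a) team-data: |A| = 5, |A ∩ B| = 1; needs |A ∩ B| / |A| < 1/3 — true.
(b) team-infra: |A| = 6, |A ∩ B| = 3; needs |A ∩ B| / |A| ≤ 1/3 — false.
(c) team-app: |A| = 5, |A ∩ B| = 3; needs |A ∩ B| ≥ |A ∖ B| — true.

2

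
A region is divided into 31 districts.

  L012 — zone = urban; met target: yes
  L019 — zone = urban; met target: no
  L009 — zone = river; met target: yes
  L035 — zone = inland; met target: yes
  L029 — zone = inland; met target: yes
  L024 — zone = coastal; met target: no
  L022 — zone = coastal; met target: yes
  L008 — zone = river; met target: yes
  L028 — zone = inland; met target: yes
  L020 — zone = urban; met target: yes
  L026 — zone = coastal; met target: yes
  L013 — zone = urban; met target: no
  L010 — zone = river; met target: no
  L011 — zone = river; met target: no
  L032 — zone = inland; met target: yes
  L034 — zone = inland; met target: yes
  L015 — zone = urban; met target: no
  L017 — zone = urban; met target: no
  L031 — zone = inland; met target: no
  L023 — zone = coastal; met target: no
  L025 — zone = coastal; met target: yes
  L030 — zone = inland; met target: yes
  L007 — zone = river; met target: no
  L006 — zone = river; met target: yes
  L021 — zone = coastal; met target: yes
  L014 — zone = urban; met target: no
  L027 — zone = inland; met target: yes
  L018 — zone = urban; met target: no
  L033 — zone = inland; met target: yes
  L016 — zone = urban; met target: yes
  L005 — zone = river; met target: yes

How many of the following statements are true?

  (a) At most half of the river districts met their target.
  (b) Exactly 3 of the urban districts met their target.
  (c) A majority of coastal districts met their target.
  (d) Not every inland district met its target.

(a) river: |A| = 7, |A ∩ B| = 4; needs |A ∩ B| ≤ |A ∖ B| — false.
(b) urban: |A| = 9, |A ∩ B| = 3; needs |A ∩ B| = 3 — true.
(c) coastal: |A| = 6, |A ∩ B| = 4; needs |A ∩ B| > |A ∖ B| — true.
(d) inland: |A| = 9, |A ∩ B| = 8; needs A ⊄ B (|A ∖ B| ≥ 1) — true.

3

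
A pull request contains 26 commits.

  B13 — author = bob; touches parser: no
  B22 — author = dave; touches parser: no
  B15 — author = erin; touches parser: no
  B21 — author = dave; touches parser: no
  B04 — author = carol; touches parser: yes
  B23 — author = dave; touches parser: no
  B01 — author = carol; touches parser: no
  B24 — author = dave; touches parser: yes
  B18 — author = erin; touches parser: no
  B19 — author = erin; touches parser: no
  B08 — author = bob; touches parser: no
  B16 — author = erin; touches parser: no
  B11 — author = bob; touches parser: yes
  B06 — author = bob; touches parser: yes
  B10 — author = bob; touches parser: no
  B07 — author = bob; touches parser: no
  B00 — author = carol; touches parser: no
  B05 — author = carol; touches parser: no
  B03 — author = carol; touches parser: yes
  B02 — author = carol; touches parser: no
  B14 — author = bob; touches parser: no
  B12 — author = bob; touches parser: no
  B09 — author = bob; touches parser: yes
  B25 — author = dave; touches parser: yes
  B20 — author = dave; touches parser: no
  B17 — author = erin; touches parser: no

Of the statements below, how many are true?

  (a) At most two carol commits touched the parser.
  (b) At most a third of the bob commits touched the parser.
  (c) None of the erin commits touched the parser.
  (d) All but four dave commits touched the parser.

4

(a) carol: |A| = 6, |A ∩ B| = 2; needs |A ∩ B| ≤ 2 — true.
(b) bob: |A| = 9, |A ∩ B| = 3; needs |A ∩ B| / |A| ≤ 1/3 — true.
(c) erin: |A| = 5, |A ∩ B| = 0; needs A ∩ B = ∅ (|A ∩ B| = 0) — true.
(d) dave: |A| = 6, |A ∩ B| = 2; needs |A ∖ B| = 4 — true.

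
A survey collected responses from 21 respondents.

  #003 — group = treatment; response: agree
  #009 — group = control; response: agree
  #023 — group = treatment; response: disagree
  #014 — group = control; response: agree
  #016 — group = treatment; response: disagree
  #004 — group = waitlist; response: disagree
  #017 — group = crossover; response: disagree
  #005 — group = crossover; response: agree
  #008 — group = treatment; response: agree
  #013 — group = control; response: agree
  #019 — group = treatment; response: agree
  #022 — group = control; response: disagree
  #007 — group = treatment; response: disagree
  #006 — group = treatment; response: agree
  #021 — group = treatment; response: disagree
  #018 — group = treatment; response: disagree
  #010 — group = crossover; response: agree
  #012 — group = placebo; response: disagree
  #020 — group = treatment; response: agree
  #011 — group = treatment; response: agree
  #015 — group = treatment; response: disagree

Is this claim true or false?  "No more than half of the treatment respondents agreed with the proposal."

True

The determiner here denotes the relation: |A ∩ B| ≤ |A ∖ B|.
A (the restrictor) = {#003, #023, #016, #008, #019, #007, #006, #021, #018, #020, #011, #015}, |A| = 12.
A ∩ B = {#003, #008, #019, #006, #020, #011}, so |A ∩ B| = 6.
A ∖ B = {#023, #016, #007, #021, #018, #015}, so |A ∖ B| = 6.
6 = 6, so the statement is true.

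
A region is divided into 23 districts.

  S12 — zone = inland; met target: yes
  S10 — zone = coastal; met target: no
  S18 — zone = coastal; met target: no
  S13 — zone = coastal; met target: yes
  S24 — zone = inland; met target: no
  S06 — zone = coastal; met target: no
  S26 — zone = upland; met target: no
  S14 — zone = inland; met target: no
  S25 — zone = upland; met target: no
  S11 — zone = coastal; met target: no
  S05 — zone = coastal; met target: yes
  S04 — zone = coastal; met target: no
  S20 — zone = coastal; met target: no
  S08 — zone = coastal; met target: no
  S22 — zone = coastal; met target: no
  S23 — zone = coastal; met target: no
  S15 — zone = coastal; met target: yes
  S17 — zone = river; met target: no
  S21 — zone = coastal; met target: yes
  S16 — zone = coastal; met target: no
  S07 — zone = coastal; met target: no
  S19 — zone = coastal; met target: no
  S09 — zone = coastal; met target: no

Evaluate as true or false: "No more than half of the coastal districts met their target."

True

'No more than half of the coastal districts met their target' holds iff |A ∩ B| ≤ |A ∖ B|.
|A| = 17, |A ∩ B| = 4, |A ∖ B| = 13.
4 < 13, so the statement is true.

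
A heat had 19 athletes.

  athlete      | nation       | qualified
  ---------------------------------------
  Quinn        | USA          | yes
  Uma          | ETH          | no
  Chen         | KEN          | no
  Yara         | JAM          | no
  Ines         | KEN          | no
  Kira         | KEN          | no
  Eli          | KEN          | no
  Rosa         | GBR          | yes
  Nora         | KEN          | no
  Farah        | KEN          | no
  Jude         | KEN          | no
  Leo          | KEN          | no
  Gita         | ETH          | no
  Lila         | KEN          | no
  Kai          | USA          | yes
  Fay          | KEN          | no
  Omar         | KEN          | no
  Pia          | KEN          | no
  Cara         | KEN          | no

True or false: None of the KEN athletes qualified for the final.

True

'None of the KEN athletes qualified for the final' holds iff A ∩ B = ∅ (|A ∩ B| = 0).
A (the restrictor) = {Chen, Ines, Kira, Eli, Nora, Farah, Jude, Leo, Lila, Fay, Omar, Pia, Cara}, |A| = 13.
A ∩ B = {}, so |A ∩ B| = 0.
So the statement is true.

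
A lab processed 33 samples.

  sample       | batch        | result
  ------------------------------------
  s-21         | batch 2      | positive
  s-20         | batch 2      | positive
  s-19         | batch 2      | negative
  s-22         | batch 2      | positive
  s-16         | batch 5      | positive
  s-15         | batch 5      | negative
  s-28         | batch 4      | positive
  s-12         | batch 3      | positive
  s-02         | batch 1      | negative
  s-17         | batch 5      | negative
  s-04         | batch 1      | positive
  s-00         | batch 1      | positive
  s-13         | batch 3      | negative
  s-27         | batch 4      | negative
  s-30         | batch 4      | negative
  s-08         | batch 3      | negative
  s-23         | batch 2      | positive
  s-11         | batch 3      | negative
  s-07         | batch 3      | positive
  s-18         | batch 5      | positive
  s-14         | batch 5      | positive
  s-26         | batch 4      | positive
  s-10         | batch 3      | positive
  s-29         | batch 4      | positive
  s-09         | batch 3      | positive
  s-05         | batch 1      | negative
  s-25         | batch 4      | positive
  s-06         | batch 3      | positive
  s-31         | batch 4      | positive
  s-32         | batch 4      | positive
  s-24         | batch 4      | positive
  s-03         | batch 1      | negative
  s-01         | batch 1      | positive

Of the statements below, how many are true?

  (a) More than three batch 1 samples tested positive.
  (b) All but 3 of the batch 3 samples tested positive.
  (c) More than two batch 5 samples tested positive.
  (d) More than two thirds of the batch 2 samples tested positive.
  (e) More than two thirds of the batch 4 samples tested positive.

4

(a) batch 1: |A| = 6, |A ∩ B| = 3; needs |A ∩ B| > 3 — false.
(b) batch 3: |A| = 8, |A ∩ B| = 5; needs |A ∖ B| = 3 — true.
(c) batch 5: |A| = 5, |A ∩ B| = 3; needs |A ∩ B| > 2 — true.
(d) batch 2: |A| = 5, |A ∩ B| = 4; needs |A ∩ B| / |A| > 2/3 — true.
(e) batch 4: |A| = 9, |A ∩ B| = 7; needs |A ∩ B| / |A| > 2/3 — true.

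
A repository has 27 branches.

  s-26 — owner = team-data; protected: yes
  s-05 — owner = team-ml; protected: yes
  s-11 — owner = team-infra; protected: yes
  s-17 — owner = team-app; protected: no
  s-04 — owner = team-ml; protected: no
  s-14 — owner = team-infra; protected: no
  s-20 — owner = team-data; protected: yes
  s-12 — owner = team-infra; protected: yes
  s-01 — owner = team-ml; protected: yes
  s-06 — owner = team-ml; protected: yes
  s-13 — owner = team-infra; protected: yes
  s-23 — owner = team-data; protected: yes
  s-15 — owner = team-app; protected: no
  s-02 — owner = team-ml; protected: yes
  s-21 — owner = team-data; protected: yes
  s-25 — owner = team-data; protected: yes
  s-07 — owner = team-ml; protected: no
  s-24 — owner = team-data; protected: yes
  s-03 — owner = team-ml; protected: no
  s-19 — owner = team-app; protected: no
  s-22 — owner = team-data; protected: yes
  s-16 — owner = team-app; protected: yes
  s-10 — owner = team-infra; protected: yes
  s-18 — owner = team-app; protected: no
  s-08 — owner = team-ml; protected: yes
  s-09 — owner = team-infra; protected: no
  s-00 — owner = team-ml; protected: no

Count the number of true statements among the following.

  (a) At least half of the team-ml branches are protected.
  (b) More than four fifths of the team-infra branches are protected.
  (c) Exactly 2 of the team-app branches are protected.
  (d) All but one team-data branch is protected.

(a) team-ml: |A| = 9, |A ∩ B| = 5; needs |A ∩ B| ≥ |A ∖ B| — true.
(b) team-infra: |A| = 6, |A ∩ B| = 4; needs |A ∩ B| / |A| > 4/5 — false.
(c) team-app: |A| = 5, |A ∩ B| = 1; needs |A ∩ B| = 2 — false.
(d) team-data: |A| = 7, |A ∩ B| = 7; needs |A ∖ B| = 1 — false.

1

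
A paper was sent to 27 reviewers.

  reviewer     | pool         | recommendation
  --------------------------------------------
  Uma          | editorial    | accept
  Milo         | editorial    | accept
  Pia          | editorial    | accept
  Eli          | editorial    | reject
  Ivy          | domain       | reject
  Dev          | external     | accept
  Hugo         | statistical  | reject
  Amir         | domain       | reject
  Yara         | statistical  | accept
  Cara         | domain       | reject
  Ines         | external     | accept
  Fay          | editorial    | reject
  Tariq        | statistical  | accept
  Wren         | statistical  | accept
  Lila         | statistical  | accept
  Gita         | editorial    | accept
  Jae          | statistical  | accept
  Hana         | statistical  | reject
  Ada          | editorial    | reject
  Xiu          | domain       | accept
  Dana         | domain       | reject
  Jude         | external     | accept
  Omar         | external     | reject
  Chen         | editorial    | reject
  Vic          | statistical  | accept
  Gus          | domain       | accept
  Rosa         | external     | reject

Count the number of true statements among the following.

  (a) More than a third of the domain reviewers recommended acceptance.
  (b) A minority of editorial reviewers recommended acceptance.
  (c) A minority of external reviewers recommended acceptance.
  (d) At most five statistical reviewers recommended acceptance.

(a) domain: |A| = 6, |A ∩ B| = 2; needs |A ∩ B| / |A| > 1/3 — false.
(b) editorial: |A| = 8, |A ∩ B| = 4; needs |A ∩ B| < |A ∖ B| — false.
(c) external: |A| = 5, |A ∩ B| = 3; needs |A ∩ B| < |A ∖ B| — false.
(d) statistical: |A| = 8, |A ∩ B| = 6; needs |A ∩ B| ≤ 5 — false.

0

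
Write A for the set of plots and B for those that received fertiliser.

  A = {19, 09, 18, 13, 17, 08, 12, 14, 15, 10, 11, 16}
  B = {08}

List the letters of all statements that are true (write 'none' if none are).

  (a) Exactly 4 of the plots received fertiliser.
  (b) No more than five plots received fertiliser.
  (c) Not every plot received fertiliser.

|A| = 12, |A ∩ B| = 1, |A ∖ B| = 11.
(a) |A ∩ B| = 4: fails.
(b) |A ∩ B| ≤ 5: holds.
(c) A ⊄ B (|A ∖ B| ≥ 1): holds.

(b), (c)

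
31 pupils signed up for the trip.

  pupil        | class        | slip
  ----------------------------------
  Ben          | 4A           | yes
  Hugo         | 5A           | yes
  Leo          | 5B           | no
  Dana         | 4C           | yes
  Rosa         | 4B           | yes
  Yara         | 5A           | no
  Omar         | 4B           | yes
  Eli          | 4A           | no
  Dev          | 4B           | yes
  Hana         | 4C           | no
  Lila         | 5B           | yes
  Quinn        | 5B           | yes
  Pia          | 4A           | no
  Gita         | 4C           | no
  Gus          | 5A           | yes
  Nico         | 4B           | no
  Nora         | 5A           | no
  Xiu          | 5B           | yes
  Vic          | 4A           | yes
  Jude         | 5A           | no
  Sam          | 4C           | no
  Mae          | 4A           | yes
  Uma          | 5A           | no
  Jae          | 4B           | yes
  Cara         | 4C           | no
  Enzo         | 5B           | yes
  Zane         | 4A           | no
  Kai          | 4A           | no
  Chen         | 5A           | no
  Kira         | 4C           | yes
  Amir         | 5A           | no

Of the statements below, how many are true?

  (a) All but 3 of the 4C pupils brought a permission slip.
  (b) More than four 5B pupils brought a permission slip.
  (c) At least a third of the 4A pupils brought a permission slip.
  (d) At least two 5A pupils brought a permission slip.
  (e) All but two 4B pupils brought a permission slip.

2

(a) 4C: |A| = 6, |A ∩ B| = 2; needs |A ∖ B| = 3 — false.
(b) 5B: |A| = 5, |A ∩ B| = 4; needs |A ∩ B| > 4 — false.
(c) 4A: |A| = 7, |A ∩ B| = 3; needs |A ∩ B| / |A| ≥ 1/3 — true.
(d) 5A: |A| = 8, |A ∩ B| = 2; needs |A ∩ B| ≥ 2 — true.
(e) 4B: |A| = 5, |A ∩ B| = 4; needs |A ∖ B| = 2 — false.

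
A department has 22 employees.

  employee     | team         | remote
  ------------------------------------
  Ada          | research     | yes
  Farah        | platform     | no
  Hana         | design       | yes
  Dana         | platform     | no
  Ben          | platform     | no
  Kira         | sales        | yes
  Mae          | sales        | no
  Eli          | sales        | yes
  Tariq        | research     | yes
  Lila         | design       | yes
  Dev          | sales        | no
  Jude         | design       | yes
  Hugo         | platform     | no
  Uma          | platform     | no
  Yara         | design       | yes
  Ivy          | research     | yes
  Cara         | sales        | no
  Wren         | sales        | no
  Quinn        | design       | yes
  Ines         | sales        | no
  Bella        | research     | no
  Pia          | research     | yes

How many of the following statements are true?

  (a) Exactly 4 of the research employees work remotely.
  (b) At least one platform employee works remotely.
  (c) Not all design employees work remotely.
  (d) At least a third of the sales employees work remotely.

(a) research: |A| = 5, |A ∩ B| = 4; needs |A ∩ B| = 4 — true.
(b) platform: |A| = 5, |A ∩ B| = 0; needs A ∩ B ≠ ∅ (|A ∩ B| ≥ 1) — false.
(c) design: |A| = 5, |A ∩ B| = 5; needs A ⊄ B (|A ∖ B| ≥ 1) — false.
(d) sales: |A| = 7, |A ∩ B| = 2; needs |A ∩ B| / |A| ≥ 1/3 — false.

1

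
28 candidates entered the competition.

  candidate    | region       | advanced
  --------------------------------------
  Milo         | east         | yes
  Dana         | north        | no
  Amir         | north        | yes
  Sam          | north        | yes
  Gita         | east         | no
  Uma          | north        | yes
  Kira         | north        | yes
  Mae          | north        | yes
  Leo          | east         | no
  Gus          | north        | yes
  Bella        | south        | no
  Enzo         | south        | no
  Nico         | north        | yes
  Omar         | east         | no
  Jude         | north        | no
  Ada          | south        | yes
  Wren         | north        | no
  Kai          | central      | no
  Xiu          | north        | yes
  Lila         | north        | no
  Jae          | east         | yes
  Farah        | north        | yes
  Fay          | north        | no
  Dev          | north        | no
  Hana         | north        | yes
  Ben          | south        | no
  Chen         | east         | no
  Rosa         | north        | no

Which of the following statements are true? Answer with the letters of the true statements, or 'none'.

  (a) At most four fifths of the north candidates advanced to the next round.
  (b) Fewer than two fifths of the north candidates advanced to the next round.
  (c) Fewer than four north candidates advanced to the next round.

(a)

|A| = 17, |A ∩ B| = 10, |A ∖ B| = 7.
(a) |A ∩ B| / |A| ≤ 4/5: holds.
(b) |A ∩ B| / |A| < 2/5: fails.
(c) |A ∩ B| < 4: fails.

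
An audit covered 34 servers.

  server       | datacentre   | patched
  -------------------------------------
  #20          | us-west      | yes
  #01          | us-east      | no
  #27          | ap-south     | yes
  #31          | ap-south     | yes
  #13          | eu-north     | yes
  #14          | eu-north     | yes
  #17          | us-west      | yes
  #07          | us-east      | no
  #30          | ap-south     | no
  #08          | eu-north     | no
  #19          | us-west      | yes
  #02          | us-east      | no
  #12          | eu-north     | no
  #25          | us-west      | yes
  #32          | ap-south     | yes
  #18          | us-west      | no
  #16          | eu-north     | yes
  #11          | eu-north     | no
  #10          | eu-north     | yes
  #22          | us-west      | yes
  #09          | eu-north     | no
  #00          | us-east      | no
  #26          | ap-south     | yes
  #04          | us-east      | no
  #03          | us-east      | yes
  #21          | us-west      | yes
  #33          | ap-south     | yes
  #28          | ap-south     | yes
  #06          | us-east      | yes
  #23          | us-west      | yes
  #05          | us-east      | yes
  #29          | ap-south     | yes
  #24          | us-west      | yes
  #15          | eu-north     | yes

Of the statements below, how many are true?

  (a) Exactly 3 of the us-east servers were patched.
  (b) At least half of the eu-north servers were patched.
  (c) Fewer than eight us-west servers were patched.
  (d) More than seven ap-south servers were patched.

2

(a) us-east: |A| = 8, |A ∩ B| = 3; needs |A ∩ B| = 3 — true.
(b) eu-north: |A| = 9, |A ∩ B| = 5; needs |A ∩ B| ≥ |A ∖ B| — true.
(c) us-west: |A| = 9, |A ∩ B| = 8; needs |A ∩ B| < 8 — false.
(d) ap-south: |A| = 8, |A ∩ B| = 7; needs |A ∩ B| > 7 — false.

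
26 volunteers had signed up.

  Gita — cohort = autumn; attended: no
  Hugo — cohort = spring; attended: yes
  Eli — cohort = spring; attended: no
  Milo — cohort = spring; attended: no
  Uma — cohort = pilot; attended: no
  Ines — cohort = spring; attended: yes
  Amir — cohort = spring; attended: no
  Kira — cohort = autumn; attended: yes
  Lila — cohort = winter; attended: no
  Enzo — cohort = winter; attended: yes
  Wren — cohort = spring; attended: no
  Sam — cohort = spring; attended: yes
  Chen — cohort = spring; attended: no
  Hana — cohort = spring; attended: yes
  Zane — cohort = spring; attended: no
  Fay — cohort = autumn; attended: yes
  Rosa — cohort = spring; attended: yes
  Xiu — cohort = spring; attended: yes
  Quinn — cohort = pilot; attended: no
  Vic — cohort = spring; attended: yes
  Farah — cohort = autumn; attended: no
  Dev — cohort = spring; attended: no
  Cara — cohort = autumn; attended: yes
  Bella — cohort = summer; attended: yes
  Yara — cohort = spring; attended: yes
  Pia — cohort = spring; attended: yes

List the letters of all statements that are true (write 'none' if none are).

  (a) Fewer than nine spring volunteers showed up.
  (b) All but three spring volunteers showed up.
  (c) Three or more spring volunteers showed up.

|A| = 16, |A ∩ B| = 9, |A ∖ B| = 7.
(a) |A ∩ B| < 9: fails.
(b) |A ∖ B| = 3: fails.
(c) |A ∩ B| ≥ 3: holds.

(c)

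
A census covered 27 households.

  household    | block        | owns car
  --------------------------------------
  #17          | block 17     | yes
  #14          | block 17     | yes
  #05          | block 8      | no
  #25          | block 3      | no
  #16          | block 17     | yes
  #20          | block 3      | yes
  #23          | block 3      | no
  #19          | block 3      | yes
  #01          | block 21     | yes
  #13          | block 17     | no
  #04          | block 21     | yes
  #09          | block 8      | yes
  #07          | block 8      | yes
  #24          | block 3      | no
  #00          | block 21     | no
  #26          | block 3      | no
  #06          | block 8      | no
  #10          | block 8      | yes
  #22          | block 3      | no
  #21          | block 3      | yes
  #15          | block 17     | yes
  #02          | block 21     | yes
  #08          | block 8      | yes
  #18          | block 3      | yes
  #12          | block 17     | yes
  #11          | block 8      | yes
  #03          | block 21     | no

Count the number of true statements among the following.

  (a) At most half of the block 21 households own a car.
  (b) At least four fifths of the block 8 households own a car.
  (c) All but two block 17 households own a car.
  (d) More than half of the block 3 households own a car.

0

(a) block 21: |A| = 5, |A ∩ B| = 3; needs |A ∩ B| ≤ |A ∖ B| — false.
(b) block 8: |A| = 7, |A ∩ B| = 5; needs |A ∩ B| / |A| ≥ 4/5 — false.
(c) block 17: |A| = 6, |A ∩ B| = 5; needs |A ∖ B| = 2 — false.
(d) block 3: |A| = 9, |A ∩ B| = 4; needs |A ∩ B| > |A ∖ B| — false.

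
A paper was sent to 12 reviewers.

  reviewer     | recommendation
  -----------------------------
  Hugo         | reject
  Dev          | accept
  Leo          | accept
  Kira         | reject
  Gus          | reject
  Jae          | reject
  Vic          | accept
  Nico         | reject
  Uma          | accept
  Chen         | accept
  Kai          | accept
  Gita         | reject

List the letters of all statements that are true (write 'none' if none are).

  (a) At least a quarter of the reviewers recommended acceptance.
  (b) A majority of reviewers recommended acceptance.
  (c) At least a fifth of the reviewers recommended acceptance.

(a), (c)

|A| = 12, |A ∩ B| = 6, |A ∖ B| = 6.
(a) |A ∩ B| / |A| ≥ 1/4: holds.
(b) |A ∩ B| > |A ∖ B|: fails.
(c) |A ∩ B| / |A| ≥ 1/5: holds.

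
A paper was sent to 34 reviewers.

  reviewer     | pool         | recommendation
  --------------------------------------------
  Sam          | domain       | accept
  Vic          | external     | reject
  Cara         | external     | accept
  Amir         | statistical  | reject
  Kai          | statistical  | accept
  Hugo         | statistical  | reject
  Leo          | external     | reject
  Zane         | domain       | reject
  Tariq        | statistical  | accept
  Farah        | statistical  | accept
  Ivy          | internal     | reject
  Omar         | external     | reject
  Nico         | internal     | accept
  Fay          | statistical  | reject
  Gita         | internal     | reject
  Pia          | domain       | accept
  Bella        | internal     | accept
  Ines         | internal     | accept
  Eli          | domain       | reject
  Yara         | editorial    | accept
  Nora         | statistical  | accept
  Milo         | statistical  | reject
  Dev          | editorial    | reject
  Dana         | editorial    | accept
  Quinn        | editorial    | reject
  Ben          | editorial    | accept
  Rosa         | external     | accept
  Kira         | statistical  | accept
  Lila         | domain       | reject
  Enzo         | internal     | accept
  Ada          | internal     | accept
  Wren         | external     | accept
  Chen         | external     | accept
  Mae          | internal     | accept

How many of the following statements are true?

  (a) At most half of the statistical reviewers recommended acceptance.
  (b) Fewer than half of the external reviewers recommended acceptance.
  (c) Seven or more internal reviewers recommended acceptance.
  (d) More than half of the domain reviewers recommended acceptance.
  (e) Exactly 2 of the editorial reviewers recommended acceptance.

(a) statistical: |A| = 9, |A ∩ B| = 5; needs |A ∩ B| ≤ |A ∖ B| — false.
(b) external: |A| = 7, |A ∩ B| = 4; needs |A ∩ B| < |A ∖ B| — false.
(c) internal: |A| = 8, |A ∩ B| = 6; needs |A ∩ B| ≥ 7 — false.
(d) domain: |A| = 5, |A ∩ B| = 2; needs |A ∩ B| > |A ∖ B| — false.
(e) editorial: |A| = 5, |A ∩ B| = 3; needs |A ∩ B| = 2 — false.

0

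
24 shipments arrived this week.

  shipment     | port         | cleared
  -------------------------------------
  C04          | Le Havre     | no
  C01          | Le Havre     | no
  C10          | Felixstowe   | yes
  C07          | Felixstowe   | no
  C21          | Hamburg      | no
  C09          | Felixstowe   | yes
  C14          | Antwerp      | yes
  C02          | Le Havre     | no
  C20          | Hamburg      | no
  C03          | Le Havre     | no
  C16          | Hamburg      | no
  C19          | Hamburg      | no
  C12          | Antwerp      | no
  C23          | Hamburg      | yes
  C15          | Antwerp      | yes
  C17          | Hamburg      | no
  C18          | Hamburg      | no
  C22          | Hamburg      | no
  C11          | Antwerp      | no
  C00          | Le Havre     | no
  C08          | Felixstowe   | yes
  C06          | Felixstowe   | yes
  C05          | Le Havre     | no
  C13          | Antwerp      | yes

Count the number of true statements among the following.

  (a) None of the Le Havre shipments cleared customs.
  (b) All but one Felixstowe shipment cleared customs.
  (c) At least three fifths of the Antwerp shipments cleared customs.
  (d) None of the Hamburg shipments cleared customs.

(a) Le Havre: |A| = 6, |A ∩ B| = 0; needs A ∩ B = ∅ (|A ∩ B| = 0) — true.
(b) Felixstowe: |A| = 5, |A ∩ B| = 4; needs |A ∖ B| = 1 — true.
(c) Antwerp: |A| = 5, |A ∩ B| = 3; needs |A ∩ B| / |A| ≥ 3/5 — true.
(d) Hamburg: |A| = 8, |A ∩ B| = 1; needs A ∩ B = ∅ (|A ∩ B| = 0) — false.

3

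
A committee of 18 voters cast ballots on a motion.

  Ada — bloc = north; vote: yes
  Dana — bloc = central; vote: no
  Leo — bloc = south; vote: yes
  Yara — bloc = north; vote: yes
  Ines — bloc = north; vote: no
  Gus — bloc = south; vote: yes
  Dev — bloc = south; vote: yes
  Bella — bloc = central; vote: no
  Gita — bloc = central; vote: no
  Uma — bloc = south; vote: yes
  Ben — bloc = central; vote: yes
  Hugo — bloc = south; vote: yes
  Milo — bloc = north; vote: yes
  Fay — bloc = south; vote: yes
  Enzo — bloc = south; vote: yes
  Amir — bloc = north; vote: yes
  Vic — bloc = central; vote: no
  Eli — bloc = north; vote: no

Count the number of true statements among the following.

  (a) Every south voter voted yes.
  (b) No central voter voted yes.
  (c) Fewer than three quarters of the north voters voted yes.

(a) south: |A| = 7, |A ∩ B| = 7; needs A ⊆ B, i.e. every element of A is in B (|A ∖ B| = 0) — true.
(b) central: |A| = 5, |A ∩ B| = 1; needs A ∩ B = ∅ (|A ∩ B| = 0) — false.
(c) north: |A| = 6, |A ∩ B| = 4; needs |A ∩ B| / |A| < 3/4 — true.

2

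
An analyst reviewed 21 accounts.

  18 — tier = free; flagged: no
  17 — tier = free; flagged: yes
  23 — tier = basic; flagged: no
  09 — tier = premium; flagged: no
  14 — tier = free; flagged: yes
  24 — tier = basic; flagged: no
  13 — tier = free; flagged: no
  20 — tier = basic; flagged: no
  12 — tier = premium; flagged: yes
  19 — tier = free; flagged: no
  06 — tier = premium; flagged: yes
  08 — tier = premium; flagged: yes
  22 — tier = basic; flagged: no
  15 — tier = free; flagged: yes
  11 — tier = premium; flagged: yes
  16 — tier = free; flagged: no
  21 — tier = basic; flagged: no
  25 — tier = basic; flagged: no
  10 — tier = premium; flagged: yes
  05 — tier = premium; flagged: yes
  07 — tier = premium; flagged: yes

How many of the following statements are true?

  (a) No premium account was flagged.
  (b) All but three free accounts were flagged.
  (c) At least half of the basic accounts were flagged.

0

(a) premium: |A| = 8, |A ∩ B| = 7; needs A ∩ B = ∅ (|A ∩ B| = 0) — false.
(b) free: |A| = 7, |A ∩ B| = 3; needs |A ∖ B| = 3 — false.
(c) basic: |A| = 6, |A ∩ B| = 0; needs |A ∩ B| ≥ |A ∖ B| — false.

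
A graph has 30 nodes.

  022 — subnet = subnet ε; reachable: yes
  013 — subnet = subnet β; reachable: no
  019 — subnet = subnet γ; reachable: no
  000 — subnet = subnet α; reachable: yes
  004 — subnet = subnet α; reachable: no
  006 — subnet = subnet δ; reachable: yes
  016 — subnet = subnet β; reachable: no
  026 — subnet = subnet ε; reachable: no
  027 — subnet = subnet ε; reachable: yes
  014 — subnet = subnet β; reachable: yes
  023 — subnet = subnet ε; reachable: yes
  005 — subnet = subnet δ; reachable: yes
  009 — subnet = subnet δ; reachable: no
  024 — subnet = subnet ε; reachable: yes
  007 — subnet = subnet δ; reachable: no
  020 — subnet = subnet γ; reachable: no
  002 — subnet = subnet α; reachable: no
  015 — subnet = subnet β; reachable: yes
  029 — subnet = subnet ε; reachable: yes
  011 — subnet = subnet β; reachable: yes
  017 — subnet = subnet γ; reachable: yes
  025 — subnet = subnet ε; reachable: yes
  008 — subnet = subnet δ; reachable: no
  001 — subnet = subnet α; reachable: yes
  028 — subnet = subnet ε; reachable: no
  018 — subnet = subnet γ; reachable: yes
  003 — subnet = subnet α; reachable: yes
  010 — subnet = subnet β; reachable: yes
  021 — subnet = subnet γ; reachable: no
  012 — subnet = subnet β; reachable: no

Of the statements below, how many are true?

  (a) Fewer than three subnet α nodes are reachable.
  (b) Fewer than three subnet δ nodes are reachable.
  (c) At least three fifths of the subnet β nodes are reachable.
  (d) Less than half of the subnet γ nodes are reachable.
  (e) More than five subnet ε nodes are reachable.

(a) subnet α: |A| = 5, |A ∩ B| = 3; needs |A ∩ B| < 3 — false.
(b) subnet δ: |A| = 5, |A ∩ B| = 2; needs |A ∩ B| < 3 — true.
(c) subnet β: |A| = 7, |A ∩ B| = 4; needs |A ∩ B| / |A| ≥ 3/5 — false.
(d) subnet γ: |A| = 5, |A ∩ B| = 2; needs |A ∩ B| < |A ∖ B| — true.
(e) subnet ε: |A| = 8, |A ∩ B| = 6; needs |A ∩ B| > 5 — true.

3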